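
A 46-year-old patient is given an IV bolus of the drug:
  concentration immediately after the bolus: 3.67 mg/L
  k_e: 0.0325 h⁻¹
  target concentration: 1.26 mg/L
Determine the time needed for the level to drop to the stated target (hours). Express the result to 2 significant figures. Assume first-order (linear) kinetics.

33 h

t = ln(C₀ / C) / k = ln(3.670 / 1.26) / 0.03250
  = ln(2.913) / 0.03250 = 1.069 / 0.03250 = 32.89 h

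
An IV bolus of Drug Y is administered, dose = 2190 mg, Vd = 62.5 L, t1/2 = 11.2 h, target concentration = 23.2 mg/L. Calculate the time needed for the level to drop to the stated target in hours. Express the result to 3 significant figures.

C₀ = Dose / Vd = 2190 / 62.5 = 35.04 mg/L
k = ln2 / t½ = 0.693147 / 11.2 = 0.06189 h⁻¹
t = ln(C₀ / C) / k = ln(35.04 / 23.2) / 0.06189
  = ln(1.510) / 0.06189 = 0.4121 / 0.06189 = 6.659 h

6.66 h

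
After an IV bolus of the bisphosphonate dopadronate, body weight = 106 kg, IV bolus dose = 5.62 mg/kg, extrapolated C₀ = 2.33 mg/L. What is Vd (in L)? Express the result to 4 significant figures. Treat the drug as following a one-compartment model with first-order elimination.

Dose = 5.62 × 106 = 595.7 mg
Vd = Dose / C₀ = 595.7 / 2.33 = 255.7 L

255.7 L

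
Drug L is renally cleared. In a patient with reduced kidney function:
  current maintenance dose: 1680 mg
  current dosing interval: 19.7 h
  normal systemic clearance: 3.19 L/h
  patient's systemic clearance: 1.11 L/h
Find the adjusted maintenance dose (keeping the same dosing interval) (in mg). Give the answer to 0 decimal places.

To keep the same average steady-state level, dosing rate must scale with clearance.
CL ratio = 1.11 / 3.19 = 0.3480
New dose (same interval) = 1680 × 0.3480 = 584.6 mg

585 mg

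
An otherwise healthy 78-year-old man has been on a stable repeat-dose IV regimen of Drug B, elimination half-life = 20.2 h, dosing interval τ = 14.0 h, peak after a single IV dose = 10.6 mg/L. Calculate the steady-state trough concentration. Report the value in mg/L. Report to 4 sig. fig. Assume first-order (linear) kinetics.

k = ln2 / t½ = 0.693147 / 20.2 = 0.03431 h⁻¹
e^(−kτ) = e^(−0.03431 × 14.0) = 0.6186
Accumulation ratio R = 1 / (1 − e^(−kτ)) = 1 / (1 − 0.6186) = 2.622
Steady-state trough = C₀ × R × e^(−kτ) = 10.6 × 2.622 × 0.6186 = 17.19 mg/L

17.19 mg/L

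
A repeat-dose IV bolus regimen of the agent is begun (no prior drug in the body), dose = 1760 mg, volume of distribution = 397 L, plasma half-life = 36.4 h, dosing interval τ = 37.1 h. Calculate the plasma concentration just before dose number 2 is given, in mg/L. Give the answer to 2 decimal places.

C₀ per dose = Dose / Vd = 1760 / 397 = 4.433 mg/L
k = ln2 / t½ = 0.693147 / 36.4 = 0.01904 h⁻¹
Fraction remaining after one interval: r = e^(−kτ) = e^(−0.01904 × 37.1) = 0.4934
Before dose 2, 1 dose has been given (aged 1τ).
C_trough = C₀ × r = 4.433 × 0.4934 = 2.187 mg/L

2.19 mg/L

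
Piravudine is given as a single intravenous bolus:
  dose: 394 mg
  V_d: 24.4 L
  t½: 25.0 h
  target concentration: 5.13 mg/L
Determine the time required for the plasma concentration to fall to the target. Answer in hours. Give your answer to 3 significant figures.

C₀ = Dose / Vd = 394.0 / 24.4 = 16.15 mg/L
k = ln2 / t½ = 0.693147 / 25.0 = 0.02773 h⁻¹
t = ln(C₀ / C) / k = ln(16.15 / 5.13) / 0.02773
  = ln(3.148) / 0.02773 = 1.147 / 0.02773 = 41.36 h

41.4 h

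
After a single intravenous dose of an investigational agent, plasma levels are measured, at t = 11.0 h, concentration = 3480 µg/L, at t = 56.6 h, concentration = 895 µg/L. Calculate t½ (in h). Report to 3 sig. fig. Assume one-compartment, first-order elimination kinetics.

23.3 h

k = ln(C₁/C₂) / (t₂ − t₁) = ln(3480/895) / (56.6 − 11.0)
  = 1.358 / 45.60 = 0.02978 h⁻¹
t½ = ln2 / k = 0.693147 / 0.02978 = 23.28 h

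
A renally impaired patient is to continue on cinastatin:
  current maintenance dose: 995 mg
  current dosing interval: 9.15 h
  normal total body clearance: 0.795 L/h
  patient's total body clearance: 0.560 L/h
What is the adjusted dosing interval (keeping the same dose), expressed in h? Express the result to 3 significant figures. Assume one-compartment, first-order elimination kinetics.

To keep the same average steady-state level, dosing rate must scale with clearance.
CL ratio = 0.560 / 0.795 = 0.7044
New interval (same dose) = 9.15 / 0.7044 = 12.99 h

13.0 h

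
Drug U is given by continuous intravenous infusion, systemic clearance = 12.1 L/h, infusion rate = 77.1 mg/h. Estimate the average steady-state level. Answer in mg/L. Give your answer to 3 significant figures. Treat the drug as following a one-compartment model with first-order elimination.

6.37 mg/L

At steady state Css = R₀ / CL = 77.1 / 12.10 = 6.372 mg/L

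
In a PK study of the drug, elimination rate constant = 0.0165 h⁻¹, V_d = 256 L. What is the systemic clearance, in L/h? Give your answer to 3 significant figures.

CL = k × Vd = 0.0165 × 256 = 4.224 L/h

4.22 L/h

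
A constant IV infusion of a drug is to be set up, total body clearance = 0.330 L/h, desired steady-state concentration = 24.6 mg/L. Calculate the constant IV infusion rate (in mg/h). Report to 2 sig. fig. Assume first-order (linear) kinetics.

8.1 mg/h

At steady state, infusion rate R₀ = Css × CL = 24.6 × 0.3300 = 8.118 mg/h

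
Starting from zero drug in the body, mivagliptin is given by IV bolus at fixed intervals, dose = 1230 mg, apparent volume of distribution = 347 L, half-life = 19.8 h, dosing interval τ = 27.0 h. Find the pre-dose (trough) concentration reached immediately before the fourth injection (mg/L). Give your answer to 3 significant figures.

C₀ per dose = Dose / Vd = 1230 / 347 = 3.545 mg/L
k = ln2 / t½ = 0.693147 / 19.8 = 0.03501 h⁻¹
Fraction remaining after one interval: r = e^(−kτ) = e^(−0.03501 × 27.0) = 0.3886
Before dose 4, 3 doses have been given (aged 1τ, 2τ, 3τ).
C_trough = C₀ × (r + r² + … + r^3) = C₀ × r(1−r^3)/(1−r)
        = 3.545 × 0.3886 × (1 − 0.05868) / (1 − 0.3886) = 2.121 mg/L

2.12 mg/L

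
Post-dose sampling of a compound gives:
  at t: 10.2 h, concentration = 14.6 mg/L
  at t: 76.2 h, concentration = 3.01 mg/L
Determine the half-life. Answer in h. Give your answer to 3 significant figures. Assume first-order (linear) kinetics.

29.0 h

k = ln(C₁/C₂) / (t₂ − t₁) = ln(14.6/3.01) / (76.2 − 10.2)
  = 1.579 / 66.00 = 0.02392 h⁻¹
t½ = ln2 / k = 0.693147 / 0.02392 = 28.98 h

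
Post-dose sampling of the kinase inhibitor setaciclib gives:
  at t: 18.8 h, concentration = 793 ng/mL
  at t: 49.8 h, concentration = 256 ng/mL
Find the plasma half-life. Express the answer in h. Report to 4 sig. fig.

19.00 h

k = ln(C₁/C₂) / (t₂ − t₁) = ln(793/256) / (49.8 − 18.8)
  = 1.131 / 31.00 = 0.03648 h⁻¹
t½ = ln2 / k = 0.693147 / 0.03648 = 19.00 h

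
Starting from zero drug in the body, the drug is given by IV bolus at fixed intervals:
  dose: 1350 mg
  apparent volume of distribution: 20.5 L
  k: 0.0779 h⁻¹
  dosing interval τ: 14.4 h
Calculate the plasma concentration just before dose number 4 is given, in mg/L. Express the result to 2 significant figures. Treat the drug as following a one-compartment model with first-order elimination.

31 mg/L

C₀ per dose = Dose / Vd = 1350 / 20.5 = 65.85 mg/L
Fraction remaining after one interval: r = e^(−kτ) = e^(−0.07790 × 14.4) = 0.3257
Before dose 4, 3 doses have been given (aged 1τ, 2τ, 3τ).
C_trough = C₀ × (r + r² + … + r^3) = C₀ × r(1−r^3)/(1−r)
        = 65.85 × 0.3257 × (1 − 0.03455) / (1 − 0.3257) = 30.71 mg/L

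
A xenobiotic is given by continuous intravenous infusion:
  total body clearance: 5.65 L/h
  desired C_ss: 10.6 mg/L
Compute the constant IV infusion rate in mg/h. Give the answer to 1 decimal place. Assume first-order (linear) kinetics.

59.9 mg/h

At steady state, infusion rate R₀ = Css × CL = 10.6 × 5.650 = 59.89 mg/h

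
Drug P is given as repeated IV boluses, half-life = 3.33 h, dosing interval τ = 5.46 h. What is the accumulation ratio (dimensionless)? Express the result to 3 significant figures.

k = ln2 / t½ = 0.693147 / 3.33 = 0.2082 h⁻¹
e^(−kτ) = e^(−0.2082 × 5.46) = 0.3209
Accumulation ratio R = 1 / (1 − e^(−kτ)) = 1 / (1 − 0.3209) = 1.473

1.47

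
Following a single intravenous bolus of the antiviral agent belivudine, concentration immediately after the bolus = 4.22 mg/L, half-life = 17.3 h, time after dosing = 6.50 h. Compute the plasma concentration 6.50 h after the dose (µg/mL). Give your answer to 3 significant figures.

3.25 µg/mL

k = ln2 / t½ = 0.693147 / 17.3 = 0.04007 h⁻¹
C = C₀ · e^(−k·t) = 4.220 × e^(−0.04007 × 6.50)
  = 4.220 × 0.7707 = 3.252 mg/L
(3.252 mg/L = 3.252 µg/mL)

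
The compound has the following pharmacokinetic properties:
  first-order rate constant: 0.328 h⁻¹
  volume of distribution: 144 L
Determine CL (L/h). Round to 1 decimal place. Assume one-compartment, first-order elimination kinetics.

CL = k × Vd = 0.328 × 144 = 47.23 L/h

47.2 L/h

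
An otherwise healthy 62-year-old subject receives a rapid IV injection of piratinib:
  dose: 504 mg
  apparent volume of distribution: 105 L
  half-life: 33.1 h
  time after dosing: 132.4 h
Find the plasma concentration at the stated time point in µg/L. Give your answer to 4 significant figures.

300.0 µg/L

C₀ = Dose / Vd = 504.0 / 105 = 4.800 mg/L
k = ln2 / t½ = 0.693147 / 33.1 = 0.02094 h⁻¹
t / t½ = 132.4 / 33.1 = 4 half-lives
C = C₀ × (1/2)^4 = 4.800 × 0.06250 = 0.3000 mg/L
Convert: 0.3000 mg/L × 1000 = 300.0 µg/L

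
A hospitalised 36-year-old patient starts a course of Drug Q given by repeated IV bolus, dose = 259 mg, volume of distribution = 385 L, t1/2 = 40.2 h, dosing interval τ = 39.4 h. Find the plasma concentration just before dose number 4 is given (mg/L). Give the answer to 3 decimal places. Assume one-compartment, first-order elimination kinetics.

C₀ per dose = Dose / Vd = 259 / 385 = 0.6727 mg/L
k = ln2 / t½ = 0.693147 / 40.2 = 0.01724 h⁻¹
Fraction remaining after one interval: r = e^(−kτ) = e^(−0.01724 × 39.4) = 0.5070
Before dose 4, 3 doses have been given (aged 1τ, 2τ, 3τ).
C_trough = C₀ × (r + r² + … + r^3) = C₀ × r(1−r^3)/(1−r)
        = 0.6727 × 0.5070 × (1 − 0.1303) / (1 − 0.5070) = 0.6017 mg/L

0.602 mg/L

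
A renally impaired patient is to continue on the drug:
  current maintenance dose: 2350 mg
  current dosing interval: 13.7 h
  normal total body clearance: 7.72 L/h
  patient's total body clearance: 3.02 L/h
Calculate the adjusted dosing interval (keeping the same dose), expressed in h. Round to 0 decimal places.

35 h

To keep the same average steady-state level, dosing rate must scale with clearance.
CL ratio = 3.02 / 7.72 = 0.3912
New interval (same dose) = 13.7 / 0.3912 = 35.02 h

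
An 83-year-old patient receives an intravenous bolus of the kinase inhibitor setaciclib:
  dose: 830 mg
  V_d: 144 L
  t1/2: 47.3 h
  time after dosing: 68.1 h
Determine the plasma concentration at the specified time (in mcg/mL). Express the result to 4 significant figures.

C₀ = Dose / Vd = 830.0 / 144 = 5.764 mg/L
k = ln2 / t½ = 0.693147 / 47.3 = 0.01465 h⁻¹
C = C₀ · e^(−k·t) = 5.764 × e^(−0.01465 × 68.1)
  = 5.764 × 0.3687 = 2.125 mg/L
(2.125 mg/L = 2.125 mcg/mL)

2.125 mcg/mL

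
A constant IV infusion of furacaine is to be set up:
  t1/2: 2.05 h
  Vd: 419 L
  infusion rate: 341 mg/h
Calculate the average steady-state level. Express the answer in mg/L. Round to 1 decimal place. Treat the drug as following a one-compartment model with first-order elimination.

2.4 mg/L

k = ln2 / t½ = 0.693147 / 2.05 = 0.3381 h⁻¹
CL = k × Vd = 0.3381 × 419 = 141.7 L/h
At steady state Css = R₀ / CL = 341 / 141.7 = 2.406 mg/L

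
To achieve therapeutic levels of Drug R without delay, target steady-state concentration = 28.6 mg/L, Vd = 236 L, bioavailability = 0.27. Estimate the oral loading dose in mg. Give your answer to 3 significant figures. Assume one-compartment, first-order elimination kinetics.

LD = Css × Vd / F = 28.6 × 236 / 0.27 = 25000 mg

25000 mg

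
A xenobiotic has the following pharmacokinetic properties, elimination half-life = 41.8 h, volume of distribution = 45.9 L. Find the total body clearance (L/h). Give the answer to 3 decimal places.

k = ln2 / t½ = 0.693147 / 41.8 = 0.01658 h⁻¹
CL = k × Vd = 0.01658 × 45.9 = 0.7610 L/h

0.761 L/h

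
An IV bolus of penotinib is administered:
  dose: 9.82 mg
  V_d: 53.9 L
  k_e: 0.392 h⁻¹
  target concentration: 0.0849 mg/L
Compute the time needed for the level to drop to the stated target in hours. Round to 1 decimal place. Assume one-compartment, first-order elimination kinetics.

1.9 h

C₀ = Dose / Vd = 9.820 / 53.9 = 0.1822 mg/L
t = ln(C₀ / C) / k = ln(0.1822 / 0.0849) / 0.3920
  = ln(2.146) / 0.3920 = 0.7636 / 0.3920 = 1.948 h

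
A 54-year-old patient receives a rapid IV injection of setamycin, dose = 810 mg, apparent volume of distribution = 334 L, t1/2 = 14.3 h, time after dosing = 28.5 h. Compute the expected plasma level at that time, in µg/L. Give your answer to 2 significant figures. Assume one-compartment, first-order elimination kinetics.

610 µg/L

C₀ = Dose / Vd = 810.0 / 334 = 2.425 mg/L
k = ln2 / t½ = 0.693147 / 14.3 = 0.04847 h⁻¹
C = C₀ · e^(−k·t) = 2.425 × e^(−0.04847 × 28.5)
  = 2.425 × 0.2512 = 0.6092 mg/L
Convert: 0.6092 mg/L × 1000 = 609.2 µg/L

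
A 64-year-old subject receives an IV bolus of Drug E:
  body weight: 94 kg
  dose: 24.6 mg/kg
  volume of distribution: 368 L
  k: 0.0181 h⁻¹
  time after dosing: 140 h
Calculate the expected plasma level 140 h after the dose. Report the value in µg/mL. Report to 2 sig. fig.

Total dose = 24.6 × 94 = 2312 mg
C₀ = Dose / Vd = 2312 / 368 = 6.283 mg/L
C = C₀ · e^(−k·t) = 6.283 × e^(−0.01810 × 140)
  = 6.283 × 0.07934 = 0.4985 mg/L
(0.4985 mg/L = 0.4985 µg/mL)

0.50 µg/mL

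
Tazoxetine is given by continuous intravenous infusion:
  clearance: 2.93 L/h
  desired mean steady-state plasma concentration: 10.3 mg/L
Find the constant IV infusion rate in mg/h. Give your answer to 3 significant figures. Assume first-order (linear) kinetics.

At steady state, infusion rate R₀ = Css × CL = 10.3 × 2.930 = 30.18 mg/h

30.2 mg/h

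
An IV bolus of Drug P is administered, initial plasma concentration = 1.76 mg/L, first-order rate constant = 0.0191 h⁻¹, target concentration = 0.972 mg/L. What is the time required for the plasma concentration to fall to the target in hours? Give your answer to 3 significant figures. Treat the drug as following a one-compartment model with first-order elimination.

t = ln(C₀ / C) / k = ln(1.760 / 0.972) / 0.01910
  = ln(1.811) / 0.01910 = 0.5939 / 0.01910 = 31.09 h

31.1 h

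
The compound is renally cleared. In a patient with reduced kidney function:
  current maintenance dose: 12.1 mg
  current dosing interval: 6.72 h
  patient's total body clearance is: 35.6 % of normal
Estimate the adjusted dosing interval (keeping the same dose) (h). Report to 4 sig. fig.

18.88 h

To keep the same average steady-state level, dosing rate must scale with clearance.
CL ratio = 35.6 / 100 = 0.3560
New interval (same dose) = 6.72 / 0.3560 = 18.88 h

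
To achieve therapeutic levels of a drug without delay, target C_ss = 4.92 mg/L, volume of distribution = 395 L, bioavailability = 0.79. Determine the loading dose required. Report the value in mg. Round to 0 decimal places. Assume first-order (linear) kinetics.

2460 mg

LD = Css × Vd / F = 4.92 × 395 / 0.79 = 2460 mg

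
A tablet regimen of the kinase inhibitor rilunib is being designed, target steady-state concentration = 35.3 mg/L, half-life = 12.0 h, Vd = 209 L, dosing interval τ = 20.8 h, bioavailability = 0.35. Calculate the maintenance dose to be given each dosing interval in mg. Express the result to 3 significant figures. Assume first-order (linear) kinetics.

25300 mg

k = ln2 / t½ = 0.693147 / 12.0 = 0.05776 h⁻¹
CL = k × Vd = 0.05776 × 209 = 12.07 L/h
At steady state, F × (Dose/τ) = Css × CL.
Dose = Css × CL × τ / F = 35.3 × 12.07 × 20.8 / 0.35 = 25320 mg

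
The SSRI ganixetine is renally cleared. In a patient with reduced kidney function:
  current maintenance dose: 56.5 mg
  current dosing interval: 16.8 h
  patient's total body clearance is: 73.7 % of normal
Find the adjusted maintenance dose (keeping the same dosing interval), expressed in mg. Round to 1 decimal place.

To keep the same average steady-state level, dosing rate must scale with clearance.
CL ratio = 73.7 / 100 = 0.7370
New dose (same interval) = 56.5 × 0.7370 = 41.64 mg

41.6 mg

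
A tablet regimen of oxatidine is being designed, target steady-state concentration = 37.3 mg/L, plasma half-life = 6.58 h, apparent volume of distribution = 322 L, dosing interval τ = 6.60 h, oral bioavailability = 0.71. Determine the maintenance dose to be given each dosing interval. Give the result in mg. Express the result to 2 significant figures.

12000 mg

k = ln2 / t½ = 0.693147 / 6.58 = 0.1053 h⁻¹
CL = k × Vd = 0.1053 × 322 = 33.91 L/h
At steady state, F × (Dose/τ) = Css × CL.
Dose = Css × CL × τ / F = 37.3 × 33.91 × 6.60 / 0.71 = 11760 mg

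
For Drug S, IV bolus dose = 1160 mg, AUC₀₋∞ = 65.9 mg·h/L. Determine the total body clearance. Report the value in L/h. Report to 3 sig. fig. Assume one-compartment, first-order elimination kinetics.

CL = Dose / AUC = 1160 / 65.9 = 17.60 L/h

17.6 L/h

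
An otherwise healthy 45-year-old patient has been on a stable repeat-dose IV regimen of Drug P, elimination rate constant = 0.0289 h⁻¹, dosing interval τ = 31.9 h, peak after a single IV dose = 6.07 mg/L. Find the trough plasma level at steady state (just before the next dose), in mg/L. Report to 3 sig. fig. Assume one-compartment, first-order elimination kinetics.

e^(−kτ) = e^(−0.02890 × 31.9) = 0.3978
Accumulation ratio R = 1 / (1 − e^(−kτ)) = 1 / (1 − 0.3978) = 1.661
Steady-state trough = C₀ × R × e^(−kτ) = 6.07 × 1.661 × 0.3978 = 4.011 mg/L

4.01 mg/L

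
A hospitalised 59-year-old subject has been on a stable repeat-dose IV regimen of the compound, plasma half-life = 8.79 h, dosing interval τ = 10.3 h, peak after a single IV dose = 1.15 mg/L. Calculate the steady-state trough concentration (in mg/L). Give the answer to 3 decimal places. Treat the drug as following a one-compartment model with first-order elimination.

0.918 mg/L

k = ln2 / t½ = 0.693147 / 8.79 = 0.07886 h⁻¹
e^(−kτ) = e^(−0.07886 × 10.3) = 0.4439
Accumulation ratio R = 1 / (1 − e^(−kτ)) = 1 / (1 − 0.4439) = 1.798
Steady-state trough = C₀ × R × e^(−kτ) = 1.15 × 1.798 × 0.4439 = 0.9179 mg/L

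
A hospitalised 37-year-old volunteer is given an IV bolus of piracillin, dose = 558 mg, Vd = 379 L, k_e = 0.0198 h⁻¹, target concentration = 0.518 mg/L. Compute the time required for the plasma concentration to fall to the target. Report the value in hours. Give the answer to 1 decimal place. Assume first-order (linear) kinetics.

52.8 h

C₀ = Dose / Vd = 558.0 / 379 = 1.472 mg/L
t = ln(C₀ / C) / k = ln(1.472 / 0.518) / 0.01980
  = ln(2.842) / 0.01980 = 1.045 / 0.01980 = 52.78 h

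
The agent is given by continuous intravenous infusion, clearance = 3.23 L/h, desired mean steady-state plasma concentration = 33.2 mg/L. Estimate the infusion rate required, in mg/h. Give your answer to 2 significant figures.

110 mg/h

At steady state, infusion rate R₀ = Css × CL = 33.2 × 3.230 = 107.2 mg/h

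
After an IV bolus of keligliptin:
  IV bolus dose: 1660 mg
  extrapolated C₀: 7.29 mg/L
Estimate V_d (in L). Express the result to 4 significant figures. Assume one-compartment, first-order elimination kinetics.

Vd = Dose / C₀ = 1660 / 7.29 = 227.7 L

227.7 L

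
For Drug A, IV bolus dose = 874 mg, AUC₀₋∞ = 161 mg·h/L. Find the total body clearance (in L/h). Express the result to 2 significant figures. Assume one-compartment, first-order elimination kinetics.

5.4 L/h

CL = Dose / AUC = 874 / 161 = 5.429 L/h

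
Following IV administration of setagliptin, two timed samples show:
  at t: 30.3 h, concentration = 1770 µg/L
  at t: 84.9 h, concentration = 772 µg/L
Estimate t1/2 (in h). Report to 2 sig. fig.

k = ln(C₁/C₂) / (t₂ − t₁) = ln(1770/772) / (84.9 − 30.3)
  = 0.8298 / 54.60 = 0.01520 h⁻¹
t½ = ln2 / k = 0.693147 / 0.01520 = 45.60 h

46 h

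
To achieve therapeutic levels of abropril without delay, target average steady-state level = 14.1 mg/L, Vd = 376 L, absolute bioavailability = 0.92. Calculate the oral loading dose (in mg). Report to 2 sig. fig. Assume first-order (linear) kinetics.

LD = Css × Vd / F = 14.1 × 376 / 0.92 = 5763 mg

5800 mg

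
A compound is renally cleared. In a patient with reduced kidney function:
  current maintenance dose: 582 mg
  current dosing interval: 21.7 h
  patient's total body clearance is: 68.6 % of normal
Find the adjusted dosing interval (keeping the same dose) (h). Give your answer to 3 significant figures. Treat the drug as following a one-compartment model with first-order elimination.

To keep the same average steady-state level, dosing rate must scale with clearance.
CL ratio = 68.6 / 100 = 0.6860
New interval (same dose) = 21.7 / 0.6860 = 31.63 h

31.6 h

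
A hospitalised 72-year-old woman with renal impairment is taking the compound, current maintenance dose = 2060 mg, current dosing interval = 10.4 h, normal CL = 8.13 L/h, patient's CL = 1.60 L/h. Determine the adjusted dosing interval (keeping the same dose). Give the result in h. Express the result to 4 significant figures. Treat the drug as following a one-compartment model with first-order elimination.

To keep the same average steady-state level, dosing rate must scale with clearance.
CL ratio = 1.60 / 8.13 = 0.1968
New interval (same dose) = 10.4 / 0.1968 = 52.85 h

52.85 h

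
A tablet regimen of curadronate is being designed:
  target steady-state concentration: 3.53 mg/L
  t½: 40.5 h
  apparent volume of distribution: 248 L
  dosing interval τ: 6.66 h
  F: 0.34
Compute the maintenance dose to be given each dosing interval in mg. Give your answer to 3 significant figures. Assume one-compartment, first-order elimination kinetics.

293 mg

k = ln2 / t½ = 0.693147 / 40.5 = 0.01711 h⁻¹
CL = k × Vd = 0.01711 × 248 = 4.243 L/h
At steady state, F × (Dose/τ) = Css × CL.
Dose = Css × CL × τ / F = 3.53 × 4.243 × 6.66 / 0.34 = 293.4 mg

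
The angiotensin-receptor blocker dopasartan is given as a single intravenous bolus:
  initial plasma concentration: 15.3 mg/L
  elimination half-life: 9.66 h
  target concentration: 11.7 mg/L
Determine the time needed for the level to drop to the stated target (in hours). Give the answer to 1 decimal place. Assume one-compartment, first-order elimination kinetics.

3.7 h

k = ln2 / t½ = 0.693147 / 9.66 = 0.07175 h⁻¹
t = ln(C₀ / C) / k = ln(15.30 / 11.7) / 0.07175
  = ln(1.308) / 0.07175 = 0.2685 / 0.07175 = 3.742 h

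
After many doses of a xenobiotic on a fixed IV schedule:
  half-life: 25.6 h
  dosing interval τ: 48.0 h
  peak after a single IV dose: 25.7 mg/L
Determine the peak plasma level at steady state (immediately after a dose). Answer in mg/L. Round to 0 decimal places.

k = ln2 / t½ = 0.693147 / 25.6 = 0.02708 h⁻¹
e^(−kτ) = e^(−0.02708 × 48.0) = 0.2726
Accumulation ratio R = 1 / (1 − e^(−kτ)) = 1 / (1 − 0.2726) = 1.375
Steady-state peak = C₀ × R = 25.7 × 1.375 = 35.34 mg/L

35 mg/L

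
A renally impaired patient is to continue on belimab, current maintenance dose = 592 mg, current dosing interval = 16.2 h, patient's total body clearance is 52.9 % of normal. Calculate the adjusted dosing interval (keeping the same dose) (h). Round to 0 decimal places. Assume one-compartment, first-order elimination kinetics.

To keep the same average steady-state level, dosing rate must scale with clearance.
CL ratio = 52.9 / 100 = 0.5290
New interval (same dose) = 16.2 / 0.5290 = 30.62 h

31 h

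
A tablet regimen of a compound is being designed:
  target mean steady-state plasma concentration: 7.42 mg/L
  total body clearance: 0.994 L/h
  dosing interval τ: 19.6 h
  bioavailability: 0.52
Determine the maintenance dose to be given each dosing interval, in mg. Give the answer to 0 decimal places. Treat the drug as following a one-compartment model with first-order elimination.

At steady state, F × (Dose/τ) = Css × CL.
Dose = Css × CL × τ / F = 7.42 × 0.9940 × 19.6 / 0.52 = 278.0 mg

278 mg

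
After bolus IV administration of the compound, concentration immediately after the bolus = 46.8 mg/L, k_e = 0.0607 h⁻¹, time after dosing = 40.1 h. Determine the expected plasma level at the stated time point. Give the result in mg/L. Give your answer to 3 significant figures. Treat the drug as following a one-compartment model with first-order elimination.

4.10 mg/L

C = C₀ · e^(−k·t) = 46.80 × e^(−0.06070 × 40.1)
  = 46.80 × 0.08768 = 4.103 mg/L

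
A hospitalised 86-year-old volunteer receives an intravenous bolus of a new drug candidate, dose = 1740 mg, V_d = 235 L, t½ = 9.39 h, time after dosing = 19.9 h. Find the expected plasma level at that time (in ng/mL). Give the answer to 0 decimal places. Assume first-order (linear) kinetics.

1704 ng/mL

C₀ = Dose / Vd = 1740 / 235 = 7.404 mg/L
k = ln2 / t½ = 0.693147 / 9.39 = 0.07382 h⁻¹
C = C₀ · e^(−k·t) = 7.404 × e^(−0.07382 × 19.9)
  = 7.404 × 0.2302 = 1.704 mg/L
Convert: 1.704 mg/L × 1000 = 1704 ng/mL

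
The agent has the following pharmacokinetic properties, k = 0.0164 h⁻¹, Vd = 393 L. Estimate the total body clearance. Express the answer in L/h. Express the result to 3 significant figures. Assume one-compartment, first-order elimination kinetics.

CL = k × Vd = 0.0164 × 393 = 6.445 L/h

6.45 L/h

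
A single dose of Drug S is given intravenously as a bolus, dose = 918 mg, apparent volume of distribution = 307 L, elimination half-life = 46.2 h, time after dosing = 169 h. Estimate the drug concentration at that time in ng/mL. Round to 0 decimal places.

237 ng/mL

C₀ = Dose / Vd = 918.0 / 307 = 2.990 mg/L
k = ln2 / t½ = 0.693147 / 46.2 = 0.01500 h⁻¹
C = C₀ · e^(−k·t) = 2.990 × e^(−0.01500 × 169)
  = 2.990 × 0.07926 = 0.2370 mg/L
Convert: 0.2370 mg/L × 1000 = 237.0 ng/mL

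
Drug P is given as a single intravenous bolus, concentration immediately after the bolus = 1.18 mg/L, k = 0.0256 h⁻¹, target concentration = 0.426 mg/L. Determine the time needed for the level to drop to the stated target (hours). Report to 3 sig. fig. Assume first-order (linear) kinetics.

t = ln(C₀ / C) / k = ln(1.180 / 0.426) / 0.02560
  = ln(2.770) / 0.02560 = 1.019 / 0.02560 = 39.80 h

39.8 h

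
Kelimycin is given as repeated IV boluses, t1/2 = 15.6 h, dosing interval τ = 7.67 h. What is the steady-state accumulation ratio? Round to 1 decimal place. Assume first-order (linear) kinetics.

k = ln2 / t½ = 0.693147 / 15.6 = 0.04443 h⁻¹
e^(−kτ) = e^(−0.04443 × 7.67) = 0.7112
Accumulation ratio R = 1 / (1 − e^(−kτ)) = 1 / (1 − 0.7112) = 3.463

3.5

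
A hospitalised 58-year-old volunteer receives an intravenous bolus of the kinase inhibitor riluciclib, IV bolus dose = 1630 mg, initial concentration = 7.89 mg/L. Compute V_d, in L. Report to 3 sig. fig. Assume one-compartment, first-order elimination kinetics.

207 L

Vd = Dose / C₀ = 1630 / 7.89 = 206.6 L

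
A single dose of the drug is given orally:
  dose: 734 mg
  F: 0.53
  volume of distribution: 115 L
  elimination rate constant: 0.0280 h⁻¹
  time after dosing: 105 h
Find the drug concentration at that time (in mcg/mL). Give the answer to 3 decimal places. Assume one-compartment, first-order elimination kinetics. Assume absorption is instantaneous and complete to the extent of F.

Amount reaching circulation = F × Dose = 0.53 × 734.0 = 389.0 mg
C₀ = F·Dose / Vd = 389.0 / 115 = 3.383 mg/L
C = C₀ · e^(−k·t) = 3.383 × e^(−0.02800 × 105)
  = 3.383 × 0.05287 = 0.1789 mg/L
(0.1789 mg/L = 0.1789 mcg/mL)

0.179 mcg/mL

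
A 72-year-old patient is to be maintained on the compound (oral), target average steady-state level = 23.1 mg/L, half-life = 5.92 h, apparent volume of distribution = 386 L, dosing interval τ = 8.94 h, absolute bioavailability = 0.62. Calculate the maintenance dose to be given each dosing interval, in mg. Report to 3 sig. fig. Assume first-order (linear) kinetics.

15100 mg

k = ln2 / t½ = 0.693147 / 5.92 = 0.1171 h⁻¹
CL = k × Vd = 0.1171 × 386 = 45.20 L/h
At steady state, F × (Dose/τ) = Css × CL.
Dose = Css × CL × τ / F = 23.1 × 45.20 × 8.94 / 0.62 = 15060 mg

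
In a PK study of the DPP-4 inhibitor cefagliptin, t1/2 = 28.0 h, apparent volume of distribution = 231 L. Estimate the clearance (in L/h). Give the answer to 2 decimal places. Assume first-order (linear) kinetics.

5.72 L/h

k = ln2 / t½ = 0.693147 / 28.0 = 0.02476 h⁻¹
CL = k × Vd = 0.02476 × 231 = 5.720 L/h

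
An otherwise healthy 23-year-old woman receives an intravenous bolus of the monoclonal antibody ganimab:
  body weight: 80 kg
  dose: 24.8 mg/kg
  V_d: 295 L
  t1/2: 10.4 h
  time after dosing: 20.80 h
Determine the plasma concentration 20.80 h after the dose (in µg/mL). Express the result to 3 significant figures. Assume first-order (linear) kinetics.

Total dose = 24.8 × 80 = 1984 mg
C₀ = Dose / Vd = 1984 / 295 = 6.725 mg/L
k = ln2 / t½ = 0.693147 / 10.4 = 0.06665 h⁻¹
t / t½ = 20.80 / 10.4 = 2 half-lives
C = C₀ × (1/2)^2 = 6.725 × 0.2500 = 1.681 mg/L
(1.681 mg/L = 1.681 µg/mL)

1.68 µg/mL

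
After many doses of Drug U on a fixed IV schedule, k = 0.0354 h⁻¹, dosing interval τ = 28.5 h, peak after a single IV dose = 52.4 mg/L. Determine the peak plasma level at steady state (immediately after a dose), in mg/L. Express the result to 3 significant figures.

e^(−kτ) = e^(−0.03540 × 28.5) = 0.3646
Accumulation ratio R = 1 / (1 − e^(−kτ)) = 1 / (1 − 0.3646) = 1.574
Steady-state peak = C₀ × R = 52.4 × 1.574 = 82.48 mg/L

82.5 mg/L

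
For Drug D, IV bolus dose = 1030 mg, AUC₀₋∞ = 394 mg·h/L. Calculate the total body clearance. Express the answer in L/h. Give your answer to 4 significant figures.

2.614 L/h

CL = Dose / AUC = 1030 / 394 = 2.614 L/h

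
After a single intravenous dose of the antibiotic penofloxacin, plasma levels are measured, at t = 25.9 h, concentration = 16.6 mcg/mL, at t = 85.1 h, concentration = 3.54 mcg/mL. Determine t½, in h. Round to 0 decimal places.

27 h

k = ln(C₁/C₂) / (t₂ − t₁) = ln(16.6/3.54) / (85.1 − 25.9)
  = 1.545 / 59.20 = 0.02610 h⁻¹
t½ = ln2 / k = 0.693147 / 0.02610 = 26.56 h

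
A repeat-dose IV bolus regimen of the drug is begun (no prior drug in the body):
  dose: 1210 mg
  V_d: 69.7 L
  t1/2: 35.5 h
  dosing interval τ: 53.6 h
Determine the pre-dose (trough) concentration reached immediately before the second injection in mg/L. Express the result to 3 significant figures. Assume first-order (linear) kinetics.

6.10 mg/L

C₀ per dose = Dose / Vd = 1210 / 69.7 = 17.36 mg/L
k = ln2 / t½ = 0.693147 / 35.5 = 0.01953 h⁻¹
Fraction remaining after one interval: r = e^(−kτ) = e^(−0.01953 × 53.6) = 0.3511
Before dose 2, 1 dose has been given (aged 1τ).
C_trough = C₀ × r = 17.36 × 0.3511 = 6.095 mg/L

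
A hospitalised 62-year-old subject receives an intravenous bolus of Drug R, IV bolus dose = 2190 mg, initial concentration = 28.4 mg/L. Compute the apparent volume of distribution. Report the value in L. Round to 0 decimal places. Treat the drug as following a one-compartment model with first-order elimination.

Vd = Dose / C₀ = 2190 / 28.4 = 77.11 L

77 L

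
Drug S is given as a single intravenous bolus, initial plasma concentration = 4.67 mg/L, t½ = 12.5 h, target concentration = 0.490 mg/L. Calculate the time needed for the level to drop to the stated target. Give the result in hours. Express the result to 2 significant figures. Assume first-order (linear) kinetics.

k = ln2 / t½ = 0.693147 / 12.5 = 0.05545 h⁻¹
t = ln(C₀ / C) / k = ln(4.670 / 0.490) / 0.05545
  = ln(9.531) / 0.05545 = 2.255 / 0.05545 = 40.67 h

41 h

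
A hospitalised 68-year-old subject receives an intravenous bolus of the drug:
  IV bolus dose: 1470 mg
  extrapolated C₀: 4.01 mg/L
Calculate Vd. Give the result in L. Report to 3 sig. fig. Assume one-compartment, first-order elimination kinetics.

Vd = Dose / C₀ = 1470 / 4.01 = 366.6 L

367 L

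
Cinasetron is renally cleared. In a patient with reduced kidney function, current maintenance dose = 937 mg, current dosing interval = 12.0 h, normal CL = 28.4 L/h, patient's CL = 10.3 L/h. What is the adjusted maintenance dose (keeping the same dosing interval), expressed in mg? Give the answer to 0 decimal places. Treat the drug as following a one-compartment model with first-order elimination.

340 mg

To keep the same average steady-state level, dosing rate must scale with clearance.
CL ratio = 10.3 / 28.4 = 0.3627
New dose (same interval) = 937 × 0.3627 = 339.8 mg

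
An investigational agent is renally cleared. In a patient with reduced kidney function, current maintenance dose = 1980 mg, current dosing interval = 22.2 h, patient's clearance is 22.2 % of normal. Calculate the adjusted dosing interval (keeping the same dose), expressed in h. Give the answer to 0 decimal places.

100 h

To keep the same average steady-state level, dosing rate must scale with clearance.
CL ratio = 22.2 / 100 = 0.2220
New interval (same dose) = 22.2 / 0.2220 = 100.0 h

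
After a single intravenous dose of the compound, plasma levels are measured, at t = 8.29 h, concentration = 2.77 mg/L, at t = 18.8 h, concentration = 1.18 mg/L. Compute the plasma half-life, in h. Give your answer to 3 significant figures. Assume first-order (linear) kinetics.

8.54 h

k = ln(C₁/C₂) / (t₂ − t₁) = ln(2.77/1.18) / (18.8 − 8.29)
  = 0.8533 / 10.51 = 0.08119 h⁻¹
t½ = ln2 / k = 0.693147 / 0.08119 = 8.537 h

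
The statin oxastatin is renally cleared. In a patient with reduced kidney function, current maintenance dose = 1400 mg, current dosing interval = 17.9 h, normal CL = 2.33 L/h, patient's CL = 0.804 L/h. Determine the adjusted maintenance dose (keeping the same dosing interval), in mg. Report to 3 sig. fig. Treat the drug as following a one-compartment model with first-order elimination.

To keep the same average steady-state level, dosing rate must scale with clearance.
CL ratio = 0.804 / 2.33 = 0.3451
New dose (same interval) = 1400 × 0.3451 = 483.1 mg

483 mg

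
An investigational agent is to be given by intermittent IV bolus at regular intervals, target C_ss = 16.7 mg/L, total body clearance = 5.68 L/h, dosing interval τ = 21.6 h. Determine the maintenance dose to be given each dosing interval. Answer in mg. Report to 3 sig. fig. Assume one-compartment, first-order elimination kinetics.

2050 mg

At steady state, Dose/τ = Css × CL.
Dose = Css × CL × τ = 16.7 × 5.680 × 21.6 = 2049 mg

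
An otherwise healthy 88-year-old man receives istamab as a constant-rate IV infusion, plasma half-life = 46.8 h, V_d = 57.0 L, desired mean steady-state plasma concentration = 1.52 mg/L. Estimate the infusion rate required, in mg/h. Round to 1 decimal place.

1.3 mg/h

k = ln2 / t½ = 0.693147 / 46.8 = 0.01481 h⁻¹
CL = k × Vd = 0.01481 × 57.0 = 0.8442 L/h
At steady state, infusion rate R₀ = Css × CL = 1.52 × 0.8442 = 1.283 mg/h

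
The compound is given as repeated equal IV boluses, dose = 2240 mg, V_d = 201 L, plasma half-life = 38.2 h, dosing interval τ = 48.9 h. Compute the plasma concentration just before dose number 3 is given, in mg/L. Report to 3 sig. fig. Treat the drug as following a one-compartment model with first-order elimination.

6.48 mg/L

C₀ per dose = Dose / Vd = 2240 / 201 = 11.14 mg/L
k = ln2 / t½ = 0.693147 / 38.2 = 0.01815 h⁻¹
Fraction remaining after one interval: r = e^(−kτ) = e^(−0.01815 × 48.9) = 0.4117
Before dose 3, 2 doses have been given (aged 1τ, 2τ).
C_trough = C₀ × (r + r²) = 11.14 × (0.4117 + 0.1695) = 6.475 mg/L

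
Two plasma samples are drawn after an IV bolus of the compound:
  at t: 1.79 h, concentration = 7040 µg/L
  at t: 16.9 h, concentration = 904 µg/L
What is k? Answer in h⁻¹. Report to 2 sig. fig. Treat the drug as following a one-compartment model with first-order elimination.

0.14 h⁻¹

k = ln(C₁/C₂) / (t₂ − t₁) = ln(7040/904) / (16.9 − 1.79)
  = 2.053 / 15.11 = 0.1359 h⁻¹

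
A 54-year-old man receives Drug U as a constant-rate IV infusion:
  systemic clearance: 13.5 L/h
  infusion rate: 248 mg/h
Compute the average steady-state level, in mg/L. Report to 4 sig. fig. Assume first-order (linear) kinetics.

At steady state Css = R₀ / CL = 248 / 13.50 = 18.37 mg/L

18.37 mg/L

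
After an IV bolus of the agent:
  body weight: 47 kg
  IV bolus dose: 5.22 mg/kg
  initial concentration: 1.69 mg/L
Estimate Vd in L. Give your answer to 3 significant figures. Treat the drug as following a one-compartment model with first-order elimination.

Dose = 5.22 × 47 = 245.3 mg
Vd = Dose / C₀ = 245.3 / 1.69 = 145.1 L

145 L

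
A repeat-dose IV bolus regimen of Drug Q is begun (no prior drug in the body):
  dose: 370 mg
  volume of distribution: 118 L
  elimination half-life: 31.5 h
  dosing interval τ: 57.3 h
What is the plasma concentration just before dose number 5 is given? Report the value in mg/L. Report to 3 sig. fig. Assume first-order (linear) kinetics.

1.23 mg/L

C₀ per dose = Dose / Vd = 370 / 118 = 3.136 mg/L
k = ln2 / t½ = 0.693147 / 31.5 = 0.02200 h⁻¹
Fraction remaining after one interval: r = e^(−kτ) = e^(−0.02200 × 57.3) = 0.2835
Before dose 5, 4 doses have been given (aged 1τ, 2τ, 3τ, 4τ).
C_trough = C₀ × (r + r² + … + r^4) = C₀ × r(1−r^4)/(1−r)
        = 3.136 × 0.2835 × (1 − 0.006460) / (1 − 0.2835) = 1.233 mg/L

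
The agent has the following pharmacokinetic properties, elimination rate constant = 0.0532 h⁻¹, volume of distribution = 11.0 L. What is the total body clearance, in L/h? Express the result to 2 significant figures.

0.59 L/h

CL = k × Vd = 0.0532 × 11.0 = 0.5852 L/h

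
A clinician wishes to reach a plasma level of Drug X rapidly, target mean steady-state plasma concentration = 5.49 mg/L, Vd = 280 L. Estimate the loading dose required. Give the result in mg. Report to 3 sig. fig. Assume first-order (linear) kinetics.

LD = Css × Vd = 5.49 × 280 = 1537 mg

1540 mg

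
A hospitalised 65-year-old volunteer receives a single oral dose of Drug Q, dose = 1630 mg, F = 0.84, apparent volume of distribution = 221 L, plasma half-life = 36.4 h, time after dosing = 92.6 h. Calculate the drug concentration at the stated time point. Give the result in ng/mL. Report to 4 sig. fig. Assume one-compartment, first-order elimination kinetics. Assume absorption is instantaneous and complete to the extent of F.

Amount reaching circulation = F × Dose = 0.84 × 1630 = 1369 mg
C₀ = F·Dose / Vd = 1369 / 221 = 6.195 mg/L
k = ln2 / t½ = 0.693147 / 36.4 = 0.01904 h⁻¹
C = C₀ · e^(−k·t) = 6.195 × e^(−0.01904 × 92.6)
  = 6.195 × 0.1715 = 1.062 mg/L
Convert: 1.062 mg/L × 1000 = 1062 ng/mL

1062 ng/mL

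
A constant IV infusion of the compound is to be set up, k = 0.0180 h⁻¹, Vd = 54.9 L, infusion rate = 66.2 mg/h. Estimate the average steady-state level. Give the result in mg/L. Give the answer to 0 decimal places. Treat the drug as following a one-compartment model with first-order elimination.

CL = k × Vd = 0.01800 × 54.9 = 0.9882 L/h
At steady state Css = R₀ / CL = 66.2 / 0.9882 = 66.99 mg/L

67 mg/L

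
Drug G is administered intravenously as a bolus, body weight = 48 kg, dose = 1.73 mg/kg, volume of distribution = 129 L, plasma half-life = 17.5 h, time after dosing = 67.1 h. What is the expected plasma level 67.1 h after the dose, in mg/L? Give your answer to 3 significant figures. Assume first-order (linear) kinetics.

0.0451 mg/L

Total dose = 1.73 × 48 = 83.04 mg
C₀ = Dose / Vd = 83.04 / 129 = 0.6437 mg/L
k = ln2 / t½ = 0.693147 / 17.5 = 0.03961 h⁻¹
C = C₀ · e^(−k·t) = 0.6437 × e^(−0.03961 × 67.1)
  = 0.6437 × 0.07010 = 0.04512 mg/L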